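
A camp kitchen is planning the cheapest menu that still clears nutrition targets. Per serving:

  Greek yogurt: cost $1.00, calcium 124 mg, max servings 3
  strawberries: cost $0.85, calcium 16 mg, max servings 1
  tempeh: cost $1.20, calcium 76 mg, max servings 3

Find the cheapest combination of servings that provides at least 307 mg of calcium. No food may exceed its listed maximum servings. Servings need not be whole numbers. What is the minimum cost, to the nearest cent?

Cost per mg of calcium: Greek yogurt $0.0081, tempeh $0.0158, strawberries $0.0531.
Take 2.476 servings of Greek yogurt: +307.0 mg calcium for $2.48 (total $2.48, still need 0.0 mg).
Greedy by cheapest-per-mg is optimal for a single linear constraint, so the minimum cost is $2.48.

$2.48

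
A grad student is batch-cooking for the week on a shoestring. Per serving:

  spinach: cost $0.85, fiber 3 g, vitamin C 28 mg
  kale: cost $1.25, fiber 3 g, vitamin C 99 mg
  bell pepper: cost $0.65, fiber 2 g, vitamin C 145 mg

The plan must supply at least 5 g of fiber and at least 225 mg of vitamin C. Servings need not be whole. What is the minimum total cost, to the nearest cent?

For a min-cost LP with two ≥-constraints, a basic feasible solution has at most two positive variables.
spinach only: max(5/3, 225/28) = 8.036 servings → $6.83.
kale only: max(5/3, 225/99) = 2.273 servings → $2.84.
bell pepper only: max(5/2, 225/145) = 2.5 servings → $1.62.
spinach + kale: intersection lies outside the first quadrant.
spinach + bell pepper with both tight: 0.7256 servings and 1.412 servings → $1.53.
kale + bell pepper with both tight: 1.16 servings and 0.7595 servings → $1.94.
The minimum over all feasible corners is $1.53.

$1.53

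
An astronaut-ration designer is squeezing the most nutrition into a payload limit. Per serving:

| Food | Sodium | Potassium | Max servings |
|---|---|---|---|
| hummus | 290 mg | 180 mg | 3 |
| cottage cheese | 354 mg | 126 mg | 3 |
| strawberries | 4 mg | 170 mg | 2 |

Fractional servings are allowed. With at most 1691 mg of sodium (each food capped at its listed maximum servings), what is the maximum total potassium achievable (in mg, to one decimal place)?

1169.4 mg

Potassium per mg sodium: strawberries 42.5, hummus 0.6207, cottage cheese 0.3559.
Take 2 servings of strawberries: uses 8 mg sodium, +340.0 mg potassium (running total 340.0 mg).
Take 3 servings of hummus: uses 870 mg sodium, +540.0 mg potassium (running total 880.0 mg).
Take 2.297 servings of cottage cheese: uses 813 mg sodium, +289.4 mg potassium (running total 1169.4 mg).
Filling greedily by potassium-per-mg sodium is optimal for one linear limit, giving 1169.4 mg.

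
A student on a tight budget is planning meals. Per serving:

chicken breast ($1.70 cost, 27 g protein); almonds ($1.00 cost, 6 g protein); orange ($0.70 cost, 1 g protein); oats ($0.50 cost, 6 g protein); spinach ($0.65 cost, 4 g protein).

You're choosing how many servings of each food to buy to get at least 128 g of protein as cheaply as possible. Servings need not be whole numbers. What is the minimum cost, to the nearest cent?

$8.06

Cost per g of protein: chicken breast $0.0630, oats $0.0833, spinach $0.1625, almonds $0.1667, orange $0.7000.
With no serving limits, use only chicken breast: 128 g / 27 g = 4.741 servings × $1.70 = $8.06.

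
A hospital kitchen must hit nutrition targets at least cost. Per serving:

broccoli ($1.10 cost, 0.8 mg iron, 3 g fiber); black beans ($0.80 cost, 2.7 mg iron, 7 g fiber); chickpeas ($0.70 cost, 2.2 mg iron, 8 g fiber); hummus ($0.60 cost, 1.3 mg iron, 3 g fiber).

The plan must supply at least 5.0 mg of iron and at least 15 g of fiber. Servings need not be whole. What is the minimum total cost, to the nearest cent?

Minimising a linear cost over {iron ≥ 5.0, fiber ≥ 15, servings ≥ 0} — the optimum is at a vertex, using one or two foods.
broccoli only: max(5.0/0.8, 15/3) = 6.25 servings → $6.88.
black beans only: max(5.0/2.7, 15/7) = 2.143 servings → $1.71.
chickpeas only: max(5.0/2.2, 15/8) = 2.273 servings → $1.59.
hummus only: max(5.0/1.3, 15/3) = 5 servings → $3.00.
broccoli + black beans with both tight: 2.2 servings and 1.2 servings → $3.38.
broccoli + chickpeas: intersection lies outside the first quadrant.
broccoli + hummus with both tight: 3 servings and 2 servings → $4.50.
black beans + chickpeas with both tight: 1.129 servings and 0.8871 servings → $1.52.
black beans + hummus: intersection lies outside the first quadrant.
chickpeas + hummus with both tight: 1.184 servings and 1.842 servings → $1.93.
Cheapest feasible corner: $1.52.

$1.52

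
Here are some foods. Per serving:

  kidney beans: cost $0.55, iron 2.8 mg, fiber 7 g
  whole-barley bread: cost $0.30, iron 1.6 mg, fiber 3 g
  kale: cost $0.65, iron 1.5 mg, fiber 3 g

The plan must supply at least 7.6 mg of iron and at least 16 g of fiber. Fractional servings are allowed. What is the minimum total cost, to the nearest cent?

For a min-cost LP with two ≥-constraints, a basic feasible solution has at most two positive variables.
kidney beans only: max(7.6/2.8, 16/7) = 2.714 servings → $1.49.
whole-barley bread only: max(7.6/1.6, 16/3) = 5.333 servings → $1.60.
kale only: max(7.6/1.5, 16/3) = 5.333 servings → $3.47.
kidney beans + whole-barley bread with both tight: 1 serving and 3 servings → $1.45.
kidney beans + kale with both tight: 0.5714 servings and 4 servings → $2.91.
whole-barley bread + kale: intersection lies outside the first quadrant.
The minimum over all feasible corners is $1.45.

$1.45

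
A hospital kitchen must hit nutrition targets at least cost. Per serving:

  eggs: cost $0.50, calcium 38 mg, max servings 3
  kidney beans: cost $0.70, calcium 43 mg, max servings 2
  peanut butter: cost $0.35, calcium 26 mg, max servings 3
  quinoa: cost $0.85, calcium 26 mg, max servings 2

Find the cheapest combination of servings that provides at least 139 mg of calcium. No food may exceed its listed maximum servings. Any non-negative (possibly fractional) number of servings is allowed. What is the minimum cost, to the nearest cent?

$1.84

Cost per mg of calcium: eggs $0.0132, peanut butter $0.0135, kidney beans $0.0163, quinoa $0.0327.
Take 3 servings of eggs: +114.0 mg calcium for $1.50 (total $1.50, still need 25.0 mg).
Take 0.9615 servings of peanut butter: +25.0 mg calcium for $0.34 (total $1.84, still need 0.0 mg).
Filling from the cheapest source first is optimal under one linear minimum: $1.84.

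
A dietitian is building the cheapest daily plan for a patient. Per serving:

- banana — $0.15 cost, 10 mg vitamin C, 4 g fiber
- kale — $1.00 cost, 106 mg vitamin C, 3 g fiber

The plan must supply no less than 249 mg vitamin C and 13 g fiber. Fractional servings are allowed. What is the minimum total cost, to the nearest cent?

An LP optimum is at a vertex; with two nutrient constraints at most two foods are used. Check each candidate.
banana only: max(249/10, 13/4) = 24.9 servings → $3.73.
kale only: max(249/106, 13/3) = 4.333 servings → $4.33.
banana + kale with both tight: 1.602 servings and 2.198 servings → $2.44.
The minimum over all feasible corners is $2.44.

$2.44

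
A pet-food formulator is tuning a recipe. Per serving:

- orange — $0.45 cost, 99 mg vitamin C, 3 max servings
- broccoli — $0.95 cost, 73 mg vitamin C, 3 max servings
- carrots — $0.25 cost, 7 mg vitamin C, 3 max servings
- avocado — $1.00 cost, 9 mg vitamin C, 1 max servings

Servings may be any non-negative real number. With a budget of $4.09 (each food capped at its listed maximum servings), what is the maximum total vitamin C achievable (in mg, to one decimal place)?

Vitamin C per dollar: orange 220, broccoli 76.84, carrots 28, avocado 9.
Take 3 servings of orange: spends $1.35, +297.0 mg vitamin C (running total 297.0 mg).
Take 2.884 servings of broccoli: spends $2.74, +210.5 mg vitamin C (running total 507.5 mg).
Greedy by best ratio exhausts the cost allowance optimally: 507.5 mg.

507.5 mg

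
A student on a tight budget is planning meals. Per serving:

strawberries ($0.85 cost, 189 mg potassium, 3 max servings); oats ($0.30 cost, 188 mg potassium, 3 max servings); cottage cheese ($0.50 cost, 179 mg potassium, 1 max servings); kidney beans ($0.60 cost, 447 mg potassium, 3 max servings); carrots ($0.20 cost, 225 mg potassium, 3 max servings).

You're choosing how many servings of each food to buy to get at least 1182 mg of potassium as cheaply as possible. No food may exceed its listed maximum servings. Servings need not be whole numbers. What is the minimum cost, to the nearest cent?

Cost per mg of potassium: carrots $0.0009, kidney beans $0.0013, oats $0.0016, cottage cheese $0.0028, strawberries $0.0045.
Take 3 servings of carrots: +675.0 mg potassium for $0.60 (total $0.60, still need 507.0 mg).
Take 1.134 servings of kidney beans: +507.0 mg potassium for $0.68 (total $1.28, still need 0.0 mg).
Greedy by cheapest-per-mg is optimal for a single linear constraint, so the minimum cost is $1.28.

$1.28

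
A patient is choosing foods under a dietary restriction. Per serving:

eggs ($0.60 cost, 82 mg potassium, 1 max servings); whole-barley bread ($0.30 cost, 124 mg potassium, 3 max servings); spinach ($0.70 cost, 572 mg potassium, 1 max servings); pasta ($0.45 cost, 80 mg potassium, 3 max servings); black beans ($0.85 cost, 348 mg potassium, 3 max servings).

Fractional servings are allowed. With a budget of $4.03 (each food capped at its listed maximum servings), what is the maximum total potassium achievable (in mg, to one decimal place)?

Potassium per dollar: spinach 817.1, whole-barley bread 413.3, black beans 409.4, pasta 177.8, eggs 136.7.
Take 1 serving of spinach: spends $0.70, +572.0 mg potassium (running total 572.0 mg).
Take 3 servings of whole-barley bread: spends $0.90, +372.0 mg potassium (running total 944.0 mg).
Take 2.859 servings of black beans: spends $2.43, +994.9 mg potassium (running total 1938.9 mg).
Greedy by best ratio exhausts the cost allowance optimally: 1938.9 mg.

1938.9 mg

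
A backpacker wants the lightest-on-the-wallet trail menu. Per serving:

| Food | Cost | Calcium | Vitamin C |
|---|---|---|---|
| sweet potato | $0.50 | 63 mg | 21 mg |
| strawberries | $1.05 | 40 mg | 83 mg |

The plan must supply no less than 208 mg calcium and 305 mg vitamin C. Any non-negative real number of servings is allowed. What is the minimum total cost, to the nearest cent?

$4.13

Check every corner: each single food scaled to meet both minima, and each pair solved so both constraints bind.
sweet potato only: max(208/63, 305/21) = 14.52 servings → $7.26.
strawberries only: max(208/40, 305/83) = 5.2 servings → $5.46.
sweet potato + strawberries with both tight: 1.154 servings and 3.383 servings → $4.13.
So the least-cost plan costs $4.13.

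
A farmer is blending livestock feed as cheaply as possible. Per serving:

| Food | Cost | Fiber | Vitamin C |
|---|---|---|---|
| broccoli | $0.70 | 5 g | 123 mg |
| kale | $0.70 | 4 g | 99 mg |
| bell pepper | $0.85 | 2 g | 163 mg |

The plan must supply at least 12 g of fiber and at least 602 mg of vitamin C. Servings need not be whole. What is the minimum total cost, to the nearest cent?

Compare the cost at each extreme point of the feasible region.
broccoli only: max(12/5, 602/123) = 4.894 servings → $3.43.
kale only: max(12/4, 602/99) = 6.081 servings → $4.26.
bell pepper only: max(12/2, 602/163) = 6 servings → $5.10.
broccoli + kale: intersection lies outside the first quadrant.
broccoli + bell pepper with both tight: 1.322 servings and 2.696 servings → $3.22.
kale + bell pepper with both tight: 1.656 servings and 2.687 servings → $3.44.
The minimum over all feasible corners is $3.22.

$3.22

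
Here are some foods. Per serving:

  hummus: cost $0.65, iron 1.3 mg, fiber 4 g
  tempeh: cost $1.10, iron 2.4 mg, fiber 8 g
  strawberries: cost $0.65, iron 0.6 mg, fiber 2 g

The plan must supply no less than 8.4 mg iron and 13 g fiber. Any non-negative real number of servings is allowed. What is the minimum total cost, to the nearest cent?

With two linear requirements the optimum uses one or two foods; enumerate the corners.
hummus only: max(8.4/1.3, 13/4) = 6.462 servings → $4.20.
tempeh only: max(8.4/2.4, 13/8) = 3.5 servings → $3.85.
strawberries only: max(8.4/0.6, 13/2) = 14 servings → $9.10.
hummus + tempeh with both targets exact would need a negative amount; discard.
hummus + strawberries: intersection lies outside the first quadrant.
tempeh + strawberries (both tight): parallel constraints — no distinct corner.
Cheapest feasible corner: $3.85.

$3.85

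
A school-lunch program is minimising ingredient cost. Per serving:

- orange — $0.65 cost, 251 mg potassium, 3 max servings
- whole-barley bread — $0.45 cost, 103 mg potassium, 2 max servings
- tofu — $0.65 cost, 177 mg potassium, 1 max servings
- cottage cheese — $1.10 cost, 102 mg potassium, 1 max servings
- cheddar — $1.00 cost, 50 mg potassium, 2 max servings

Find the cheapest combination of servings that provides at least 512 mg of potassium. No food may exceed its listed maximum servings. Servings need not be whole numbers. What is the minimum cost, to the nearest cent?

Cost per mg of potassium: orange $0.0026, tofu $0.0037, whole-barley bread $0.0044, cottage cheese $0.0108, cheddar $0.0200.
Take 2.04 servings of orange: +512.0 mg potassium for $1.33 (total $1.33, still need 0.0 mg).
Greedy by cheapest-per-mg is optimal for a single linear constraint, so the minimum cost is $1.33.

$1.33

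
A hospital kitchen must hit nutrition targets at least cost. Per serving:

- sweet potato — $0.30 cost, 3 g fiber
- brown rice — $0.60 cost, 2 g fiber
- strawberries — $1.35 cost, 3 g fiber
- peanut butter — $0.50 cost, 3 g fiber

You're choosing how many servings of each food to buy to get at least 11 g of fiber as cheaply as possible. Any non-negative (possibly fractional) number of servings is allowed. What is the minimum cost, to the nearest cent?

$1.10

Cost per g of fiber: sweet potato $0.1000, peanut butter $0.1667, brown rice $0.3000, strawberries $0.4500.
With no serving limits, use only sweet potato: 11 g / 3 g = 3.667 servings × $0.30 = $1.10.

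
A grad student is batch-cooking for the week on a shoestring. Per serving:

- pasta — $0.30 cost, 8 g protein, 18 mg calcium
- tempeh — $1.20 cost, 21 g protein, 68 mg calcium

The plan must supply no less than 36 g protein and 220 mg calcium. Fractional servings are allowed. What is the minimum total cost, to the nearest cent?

$3.67

This is a tiny linear program; its minimum lies at a vertex of the feasible set. List the vertices and price them.
pasta only: max(36/8, 220/18) = 12.22 servings → $3.67.
tempeh only: max(36/21, 220/68) = 3.235 servings → $3.88.
pasta + tempeh: the both-tight solution has a negative serving — not a feasible corner.
The minimum over all feasible corners is $3.67.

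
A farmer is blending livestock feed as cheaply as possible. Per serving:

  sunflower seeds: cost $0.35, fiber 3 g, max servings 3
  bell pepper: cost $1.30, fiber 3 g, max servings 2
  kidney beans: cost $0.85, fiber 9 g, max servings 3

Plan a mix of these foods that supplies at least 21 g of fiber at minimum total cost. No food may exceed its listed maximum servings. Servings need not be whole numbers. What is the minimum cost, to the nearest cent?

Cost per g of fiber: kidney beans $0.0944, sunflower seeds $0.1167, bell pepper $0.4333.
Take 2.333 servings of kidney beans: +21.0 g fiber for $1.98 (total $1.98, still need 0.0 g).
Greedy by cheapest-per-g is optimal for a single linear constraint, so the minimum cost is $1.98.

$1.98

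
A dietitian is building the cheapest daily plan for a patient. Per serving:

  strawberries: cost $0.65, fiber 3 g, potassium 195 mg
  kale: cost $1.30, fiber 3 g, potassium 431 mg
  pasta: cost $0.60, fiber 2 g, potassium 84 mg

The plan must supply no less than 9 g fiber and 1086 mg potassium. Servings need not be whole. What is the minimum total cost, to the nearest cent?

$3.33

Two binding constraints pin down two serving amounts, so the optimal mix uses at most two foods. The candidates are each food alone (scaled to the tighter of fiber/potassium) and each pair with both constraints tight.
strawberries only: max(9/3, 1086/195) = 5.569 servings → $3.62.
kale only: max(9/3, 1086/431) = 3 servings → $3.90.
pasta only: max(9/2, 1086/84) = 12.93 servings → $7.76.
strawberries + kale with both tight: 0.8771 servings and 2.123 servings → $3.33.
strawberries + pasta with both targets exact would need a negative amount; discard.
kale + pasta with both tight: 2.321 servings and 1.018 servings → $3.63.
Cheapest feasible corner: $3.33.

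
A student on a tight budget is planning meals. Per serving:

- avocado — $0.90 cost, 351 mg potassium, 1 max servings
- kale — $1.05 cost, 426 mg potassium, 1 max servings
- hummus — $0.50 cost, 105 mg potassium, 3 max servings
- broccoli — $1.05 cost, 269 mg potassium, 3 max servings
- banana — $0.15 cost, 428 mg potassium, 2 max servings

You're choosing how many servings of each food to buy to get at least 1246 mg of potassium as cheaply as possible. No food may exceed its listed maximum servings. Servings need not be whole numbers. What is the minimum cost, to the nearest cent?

Cost per mg of potassium: banana $0.0004, kale $0.0025, avocado $0.0026, broccoli $0.0039, hummus $0.0048.
Take 2 servings of banana: +856.0 mg potassium for $0.30 (total $0.30, still need 390.0 mg).
Take 0.9155 servings of kale: +390.0 mg potassium for $0.96 (total $1.26, still need 0.0 mg).
Filling from the cheapest source first is optimal under one linear minimum: $1.26.

$1.26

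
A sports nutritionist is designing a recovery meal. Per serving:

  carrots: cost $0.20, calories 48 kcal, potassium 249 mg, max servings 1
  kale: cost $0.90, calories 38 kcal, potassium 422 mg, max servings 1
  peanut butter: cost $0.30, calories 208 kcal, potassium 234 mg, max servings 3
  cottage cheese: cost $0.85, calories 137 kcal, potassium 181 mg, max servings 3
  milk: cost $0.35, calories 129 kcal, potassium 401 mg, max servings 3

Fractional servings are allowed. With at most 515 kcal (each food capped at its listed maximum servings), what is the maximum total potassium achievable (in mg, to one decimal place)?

Potassium per kcal: kale 11.11, carrots 5.188, milk 3.109, cottage cheese 1.321, peanut butter 1.125.
Take 1 serving of kale: uses 38 kcal, +422.0 mg potassium (running total 422.0 mg).
Take 1 serving of carrots: uses 48 kcal, +249.0 mg potassium (running total 671.0 mg).
Take 3 servings of milk: uses 387 kcal, +1203.0 mg potassium (running total 1874.0 mg).
Take 0.3066 servings of cottage cheese: uses 42 kcal, +55.5 mg potassium (running total 1929.5 mg).
Filling greedily by potassium-per-kcal is optimal for one linear limit, giving 1929.5 mg.

1929.5 mg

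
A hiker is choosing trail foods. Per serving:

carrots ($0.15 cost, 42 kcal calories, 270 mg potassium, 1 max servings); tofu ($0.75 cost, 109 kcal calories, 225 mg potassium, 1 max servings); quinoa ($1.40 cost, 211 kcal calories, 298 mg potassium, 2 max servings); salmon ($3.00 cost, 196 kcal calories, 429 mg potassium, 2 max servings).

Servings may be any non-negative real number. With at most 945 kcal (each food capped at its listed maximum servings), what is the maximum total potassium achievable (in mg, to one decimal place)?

Potassium per kcal: carrots 6.429, salmon 2.189, tofu 2.064, quinoa 1.412.
Take 1 serving of carrots: uses 42 kcal, +270.0 mg potassium (running total 270.0 mg).
Take 2 servings of salmon: uses 392 kcal, +858.0 mg potassium (running total 1128.0 mg).
Take 1 serving of tofu: uses 109 kcal, +225.0 mg potassium (running total 1353.0 mg).
Take 1.905 servings of quinoa: uses 402 kcal, +567.8 mg potassium (running total 1920.8 mg).
Greedy by best ratio exhausts the calories allowance optimally: 1920.8 mg.

1920.8 mg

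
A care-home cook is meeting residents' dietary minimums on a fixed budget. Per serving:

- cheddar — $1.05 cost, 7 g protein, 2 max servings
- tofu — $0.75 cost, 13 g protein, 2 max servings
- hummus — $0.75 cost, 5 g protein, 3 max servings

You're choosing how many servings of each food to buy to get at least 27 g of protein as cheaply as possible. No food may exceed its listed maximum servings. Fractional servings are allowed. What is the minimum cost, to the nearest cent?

$1.65

Cost per g of protein: tofu $0.0577, cheddar $0.1500, hummus $0.1500.
Take 2 servings of tofu: +26.0 g protein for $1.50 (total $1.50, still need 1.0 g).
Take 0.1429 servings of cheddar: +1.0 g protein for $0.15 (total $1.65, still need 0.0 g).
Filling from the cheapest source first is optimal under one linear minimum: $1.65.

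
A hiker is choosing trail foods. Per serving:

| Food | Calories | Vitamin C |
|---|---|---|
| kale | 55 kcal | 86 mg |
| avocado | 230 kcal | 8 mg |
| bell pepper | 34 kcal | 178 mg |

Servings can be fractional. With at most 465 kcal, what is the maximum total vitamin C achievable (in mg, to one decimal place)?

2434.4 mg

Vitamin C per kcal: bell pepper 5.235, kale 1.564, avocado 0.03478.
With no serving limits, spend the whole calories allowance on bell pepper: 465 kcal / 34 kcal × 178 mg = 2434.4 mg.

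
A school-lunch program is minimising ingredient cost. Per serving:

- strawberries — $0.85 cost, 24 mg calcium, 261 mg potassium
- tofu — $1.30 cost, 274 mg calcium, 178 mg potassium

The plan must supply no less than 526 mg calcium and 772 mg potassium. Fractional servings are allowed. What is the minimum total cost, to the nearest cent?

$3.79

strawberries only: max(526/24, 772/261) = 21.92 servings → $18.63.
tofu only: max(526/274, 772/178) = 4.337 servings → $5.64.
strawberries + tofu with both tight: 1.753 servings and 1.766 servings → $3.79.
Cheapest feasible corner: $3.79.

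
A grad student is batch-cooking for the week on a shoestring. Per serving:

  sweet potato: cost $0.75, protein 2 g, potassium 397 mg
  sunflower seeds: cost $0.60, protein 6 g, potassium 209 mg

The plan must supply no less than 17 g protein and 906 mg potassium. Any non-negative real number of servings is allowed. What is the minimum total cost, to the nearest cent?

With two linear requirements the optimum uses one or two foods; enumerate the corners.
sweet potato only: max(17/2, 906/397) = 8.5 servings → $6.38.
sunflower seeds only: max(17/6, 906/209) = 4.335 servings → $2.60.
sweet potato + sunflower seeds with both tight: 0.9588 servings and 2.514 servings → $2.23.
The minimum over all feasible corners is $2.23.

$2.23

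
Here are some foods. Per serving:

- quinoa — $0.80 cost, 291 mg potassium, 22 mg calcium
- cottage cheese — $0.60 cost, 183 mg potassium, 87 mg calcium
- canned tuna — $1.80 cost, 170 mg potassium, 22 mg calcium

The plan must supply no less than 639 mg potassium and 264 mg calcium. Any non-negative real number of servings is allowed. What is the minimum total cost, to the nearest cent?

$2.04

Two binding constraints pin down two serving amounts, so the optimal mix uses at most two foods. The candidates are each food alone (scaled to the tighter of potassium/calcium) and each pair with both constraints tight.
quinoa only: max(639/291, 264/22) = 12 servings → $9.60.
cottage cheese only: max(639/183, 264/87) = 3.492 servings → $2.10.
canned tuna only: max(639/170, 264/22) = 12 servings → $21.60.
quinoa + cottage cheese with both tight: 0.342 servings and 2.948 servings → $2.04.
quinoa + canned tuna with both targets exact would need a negative amount; discard.
cottage cheese + canned tuna with both tight: 2.863 servings and 0.6764 servings → $2.94.
So the least-cost plan costs $2.04.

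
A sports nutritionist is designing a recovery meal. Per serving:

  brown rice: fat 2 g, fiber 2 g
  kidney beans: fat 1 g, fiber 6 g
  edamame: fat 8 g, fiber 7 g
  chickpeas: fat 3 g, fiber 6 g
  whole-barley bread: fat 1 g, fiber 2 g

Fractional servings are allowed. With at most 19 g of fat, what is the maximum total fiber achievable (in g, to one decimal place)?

Fiber per g fat: kidney beans 6, chickpeas 2, whole-barley bread 2, brown rice 1, edamame 0.875.
With no serving limits, spend the whole fat allowance on kidney beans: 19 g / 1 g × 6 g = 114.0 g.

114.0 g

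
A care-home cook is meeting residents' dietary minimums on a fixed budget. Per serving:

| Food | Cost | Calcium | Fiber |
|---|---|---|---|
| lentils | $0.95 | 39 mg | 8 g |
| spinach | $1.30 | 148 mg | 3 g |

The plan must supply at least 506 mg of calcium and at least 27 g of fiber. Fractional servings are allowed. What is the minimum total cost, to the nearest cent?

$5.86

lentils only: max(506/39, 27/8) = 12.97 servings → $12.33.
spinach only: max(506/148, 27/3) = 9 servings → $11.70.
lentils + spinach with both tight: 2.322 servings and 2.807 servings → $5.86.
So the least-cost plan costs $5.86.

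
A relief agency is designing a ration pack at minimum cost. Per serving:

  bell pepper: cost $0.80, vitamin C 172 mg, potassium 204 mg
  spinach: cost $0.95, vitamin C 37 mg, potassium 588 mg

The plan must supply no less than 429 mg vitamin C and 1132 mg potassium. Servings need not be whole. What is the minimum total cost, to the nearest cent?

With two linear requirements the optimum uses one or two foods; enumerate the corners.
bell pepper only: max(429/172, 1132/204) = 5.549 servings → $4.44.
spinach only: max(429/37, 1132/588) = 11.59 servings → $11.01.
bell pepper + spinach with both tight: 2.248 servings and 1.145 servings → $2.89.
So the least-cost plan costs $2.89.

$2.89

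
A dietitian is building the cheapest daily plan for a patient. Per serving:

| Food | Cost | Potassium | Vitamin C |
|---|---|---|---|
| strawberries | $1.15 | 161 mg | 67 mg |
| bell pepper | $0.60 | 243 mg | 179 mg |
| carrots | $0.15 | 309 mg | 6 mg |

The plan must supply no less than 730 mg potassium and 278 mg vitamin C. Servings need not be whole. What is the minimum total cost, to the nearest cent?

$1.08

strawberries only: max(730/161, 278/67) = 4.534 servings → $5.21.
bell pepper only: max(730/243, 278/179) = 3.004 servings → $1.80.
carrots only: max(730/309, 278/6) = 46.33 servings → $6.95.
strawberries + bell pepper with both targets exact would need a negative amount; discard.
strawberries + carrots with both tight: 4.13 servings and 0.2104 servings → $4.78.
bell pepper + carrots with both tight: 1.514 servings and 1.172 servings → $1.08.
The minimum over all feasible corners is $1.08.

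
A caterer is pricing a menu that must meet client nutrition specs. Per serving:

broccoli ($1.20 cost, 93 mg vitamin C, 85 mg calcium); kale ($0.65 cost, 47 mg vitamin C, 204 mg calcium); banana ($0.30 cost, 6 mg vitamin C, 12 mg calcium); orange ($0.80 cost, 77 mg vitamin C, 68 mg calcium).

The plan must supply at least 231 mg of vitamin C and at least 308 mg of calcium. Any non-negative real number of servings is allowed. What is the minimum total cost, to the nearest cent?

Check every corner: each single food scaled to meet both minima, and each pair solved so both constraints bind.
broccoli only: max(231/93, 308/85) = 3.624 servings → $4.35.
kale only: max(231/47, 308/204) = 4.915 servings → $3.19.
banana only: max(231/6, 308/12) = 38.5 servings → $11.55.
orange only: max(231/77, 308/68) = 4.529 servings → $3.62.
broccoli + kale with both tight: 2.18 servings and 0.6015 servings → $3.01.
broccoli + banana with both tight: 1.525 servings and 14.87 servings → $6.29.
broccoli + orange: intersection lies outside the first quadrant.
kale + banana: the both-tight solution has a negative serving — not a feasible corner.
kale + orange with both tight: 0.64 servings and 2.609 servings → $2.50.
banana + orange with both tight: 15.52 servings and 1.791 servings → $6.09.
So the least-cost plan costs $2.50.

$2.50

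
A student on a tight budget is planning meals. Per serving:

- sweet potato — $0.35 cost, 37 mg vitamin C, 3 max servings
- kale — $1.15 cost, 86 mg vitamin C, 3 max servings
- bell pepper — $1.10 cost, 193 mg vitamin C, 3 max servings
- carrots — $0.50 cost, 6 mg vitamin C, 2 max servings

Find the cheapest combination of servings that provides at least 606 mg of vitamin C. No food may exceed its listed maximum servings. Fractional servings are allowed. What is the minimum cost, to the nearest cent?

$3.56

Cost per mg of vitamin C: bell pepper $0.0057, sweet potato $0.0095, kale $0.0134, carrots $0.0833.
Take 3 servings of bell pepper: +579.0 mg vitamin C for $3.30 (total $3.30, still need 27.0 mg).
Take 0.7297 servings of sweet potato: +27.0 mg vitamin C for $0.26 (total $3.56, still need 0.0 mg).
Filling from the cheapest source first is optimal under one linear minimum: $3.56.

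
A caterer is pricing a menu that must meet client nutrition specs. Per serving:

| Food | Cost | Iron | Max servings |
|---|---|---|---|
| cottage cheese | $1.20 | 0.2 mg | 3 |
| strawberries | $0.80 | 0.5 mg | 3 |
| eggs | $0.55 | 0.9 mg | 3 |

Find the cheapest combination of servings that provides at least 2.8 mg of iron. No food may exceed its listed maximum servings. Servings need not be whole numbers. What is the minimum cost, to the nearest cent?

$1.81

Cost per mg of iron: eggs $0.6111, strawberries $1.6000, cottage cheese $6.0000.
Take 3 servings of eggs: +2.7 mg iron for $1.65 (total $1.65, still need 0.1 mg).
Take 0.2 servings of strawberries: +0.1 mg iron for $0.16 (total $1.81, still need 0.0 mg).
Greedy by cheapest-per-mg is optimal for a single linear constraint, so the minimum cost is $1.81.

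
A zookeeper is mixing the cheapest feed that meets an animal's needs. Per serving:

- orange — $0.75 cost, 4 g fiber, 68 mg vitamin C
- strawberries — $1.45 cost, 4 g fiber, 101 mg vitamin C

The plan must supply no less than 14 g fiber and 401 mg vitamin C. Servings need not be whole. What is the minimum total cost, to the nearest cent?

$4.42

Minimising a linear cost over {fiber ≥ 14, vitamin C ≥ 401, servings ≥ 0} — the optimum is at a vertex, using one or two foods.
orange only: max(14/4, 401/68) = 5.897 servings → $4.42.
strawberries only: max(14/4, 401/101) = 3.97 servings → $5.76.
orange + strawberries: intersection lies outside the first quadrant.
Cheapest feasible corner: $4.42.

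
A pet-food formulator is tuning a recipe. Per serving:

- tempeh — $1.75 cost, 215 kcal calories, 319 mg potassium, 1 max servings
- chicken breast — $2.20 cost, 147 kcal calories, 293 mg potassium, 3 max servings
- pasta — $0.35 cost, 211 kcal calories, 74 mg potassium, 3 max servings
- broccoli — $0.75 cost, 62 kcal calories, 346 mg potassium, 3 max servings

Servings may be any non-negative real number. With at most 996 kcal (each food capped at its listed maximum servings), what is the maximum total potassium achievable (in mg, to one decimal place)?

Potassium per kcal: broccoli 5.581, chicken breast 1.993, tempeh 1.484, pasta 0.3507.
Take 3 servings of broccoli: uses 186 kcal, +1038.0 mg potassium (running total 1038.0 mg).
Take 3 servings of chicken breast: uses 441 kcal, +879.0 mg potassium (running total 1917.0 mg).
Take 1 serving of tempeh: uses 215 kcal, +319.0 mg potassium (running total 2236.0 mg).
Take 0.7299 servings of pasta: uses 154 kcal, +54.0 mg potassium (running total 2290.0 mg).
Greedy by best ratio exhausts the calories allowance optimally: 2290.0 mg.

2290.0 mg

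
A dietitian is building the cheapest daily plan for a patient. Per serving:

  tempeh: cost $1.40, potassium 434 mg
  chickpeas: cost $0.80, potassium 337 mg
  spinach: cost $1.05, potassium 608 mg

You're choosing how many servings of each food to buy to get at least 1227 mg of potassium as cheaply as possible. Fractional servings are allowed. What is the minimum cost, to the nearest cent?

Cost per mg of potassium: spinach $0.0017, chickpeas $0.0024, tempeh $0.0032.
With no serving limits, use only spinach: 1227 mg / 608 mg = 2.018 servings × $1.05 = $2.12.

$2.12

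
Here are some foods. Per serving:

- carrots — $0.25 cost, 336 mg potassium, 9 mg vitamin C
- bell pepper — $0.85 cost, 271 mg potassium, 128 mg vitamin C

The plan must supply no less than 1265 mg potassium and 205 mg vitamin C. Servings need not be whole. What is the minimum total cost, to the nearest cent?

$1.86

For a min-cost LP with two ≥-constraints, a basic feasible solution has at most two positive variables.
carrots only: max(1265/336, 205/9) = 22.78 servings → $5.69.
bell pepper only: max(1265/271, 205/128) = 4.668 servings → $3.97.
carrots + bell pepper with both tight: 2.622 servings and 1.417 servings → $1.86.
The minimum over all feasible corners is $1.86.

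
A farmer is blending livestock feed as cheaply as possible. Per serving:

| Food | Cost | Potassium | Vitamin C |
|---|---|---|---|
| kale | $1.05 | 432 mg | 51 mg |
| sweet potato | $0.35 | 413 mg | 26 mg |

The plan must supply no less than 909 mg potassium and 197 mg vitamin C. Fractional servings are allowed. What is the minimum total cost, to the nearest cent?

This is a tiny linear program; its minimum lies at a vertex of the feasible set. List the vertices and price them.
kale only: max(909/432, 197/51) = 3.863 servings → $4.06.
sweet potato only: max(909/413, 197/26) = 7.577 servings → $2.65.
kale + sweet potato: the both-tight solution has a negative serving — not a feasible corner.
So the least-cost plan costs $2.65.

$2.65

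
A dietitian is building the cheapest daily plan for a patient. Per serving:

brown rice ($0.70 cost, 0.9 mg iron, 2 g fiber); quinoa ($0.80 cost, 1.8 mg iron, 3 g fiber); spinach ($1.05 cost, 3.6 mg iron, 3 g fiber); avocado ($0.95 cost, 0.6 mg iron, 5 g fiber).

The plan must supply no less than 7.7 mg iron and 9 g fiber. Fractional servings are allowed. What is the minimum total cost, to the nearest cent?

$2.69

Two binding constraints pin down two serving amounts, so the optimal mix uses at most two foods. The candidates are each food alone (scaled to the tighter of iron/fiber) and each pair with both constraints tight.
brown rice only: max(7.7/0.9, 9/2) = 8.556 servings → $5.99.
quinoa only: max(7.7/1.8, 9/3) = 4.278 servings → $3.42.
spinach only: max(7.7/3.6, 9/3) = 3 servings → $3.15.
avocado only: max(7.7/0.6, 9/5) = 12.83 servings → $12.19.
brown rice + quinoa: intersection lies outside the first quadrant.
brown rice + spinach with both tight: 2.067 servings and 1.622 servings → $3.15.
brown rice + avocado: the both-tight solution has a negative serving — not a feasible corner.
quinoa + spinach with both tight: 1.722 servings and 1.278 servings → $2.72.
quinoa + avocado: intersection lies outside the first quadrant.
spinach + avocado with both tight: 2.043 servings and 0.5741 servings → $2.69.
So the least-cost plan costs $2.69.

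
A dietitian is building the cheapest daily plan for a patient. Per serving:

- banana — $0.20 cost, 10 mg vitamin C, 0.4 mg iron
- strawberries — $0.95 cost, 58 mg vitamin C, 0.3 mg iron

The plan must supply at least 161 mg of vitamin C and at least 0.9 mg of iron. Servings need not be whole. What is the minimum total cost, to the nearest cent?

$2.64

With two linear requirements the optimum uses one or two foods; enumerate the corners.
banana only: max(161/10, 0.9/0.4) = 16.1 servings → $3.22.
strawberries only: max(161/58, 0.9/0.3) = 3 servings → $2.85.
banana + strawberries with both tight: 0.1931 servings and 2.743 servings → $2.64.
So the least-cost plan costs $2.64.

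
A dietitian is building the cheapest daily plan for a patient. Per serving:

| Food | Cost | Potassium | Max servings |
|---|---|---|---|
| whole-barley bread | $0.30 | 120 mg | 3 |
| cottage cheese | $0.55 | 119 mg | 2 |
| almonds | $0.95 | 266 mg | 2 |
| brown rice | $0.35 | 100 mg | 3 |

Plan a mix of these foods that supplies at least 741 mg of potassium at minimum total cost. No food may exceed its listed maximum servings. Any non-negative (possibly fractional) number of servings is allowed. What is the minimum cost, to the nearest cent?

$2.24

Cost per mg of potassium: whole-barley bread $0.0025, brown rice $0.0035, almonds $0.0036, cottage cheese $0.0046.
Take 3 servings of whole-barley bread: +360.0 mg potassium for $0.90 (total $0.90, still need 381.0 mg).
Take 3 servings of brown rice: +300.0 mg potassium for $1.05 (total $1.95, still need 81.0 mg).
Take 0.3045 servings of almonds: +81.0 mg potassium for $0.29 (total $2.24, still need 0.0 mg).
Filling from the cheapest source first is optimal under one linear minimum: $2.24.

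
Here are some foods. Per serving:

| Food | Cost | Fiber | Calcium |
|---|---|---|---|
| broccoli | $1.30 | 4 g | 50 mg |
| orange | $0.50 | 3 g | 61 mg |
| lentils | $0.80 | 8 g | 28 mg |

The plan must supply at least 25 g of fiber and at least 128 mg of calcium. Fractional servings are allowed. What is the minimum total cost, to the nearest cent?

$2.66

Two binding constraints pin down two serving amounts, so the optimal mix uses at most two foods. The candidates are each food alone (scaled to the tighter of fiber/calcium) and each pair with both constraints tight.
broccoli only: max(25/4, 128/50) = 6.25 servings → $8.12.
orange only: max(25/3, 128/61) = 8.333 servings → $4.17.
lentils only: max(25/8, 128/28) = 4.571 servings → $3.66.
broccoli + orange: intersection lies outside the first quadrant.
broccoli + lentils with both tight: 1.125 servings and 2.562 servings → $3.51.
orange + lentils with both tight: 0.802 servings and 2.824 servings → $2.66.
Cheapest feasible corner: $2.66.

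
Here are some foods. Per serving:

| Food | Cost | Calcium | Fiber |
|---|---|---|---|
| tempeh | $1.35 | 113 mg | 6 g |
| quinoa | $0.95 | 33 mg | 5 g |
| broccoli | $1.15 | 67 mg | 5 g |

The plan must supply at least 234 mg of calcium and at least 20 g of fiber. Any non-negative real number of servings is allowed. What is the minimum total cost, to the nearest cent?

A basic optimal solution has at most two foods positive. Try each food alone and each pair with both targets met exactly.
tempeh only: max(234/113, 20/6) = 3.333 servings → $4.50.
quinoa only: max(234/33, 20/5) = 7.091 servings → $6.74.
broccoli only: max(234/67, 20/5) = 4 servings → $4.60.
tempeh + quinoa with both tight: 1.39 servings and 2.332 servings → $4.09.
tempeh + broccoli with both targets exact would need a negative amount; discard.
quinoa + broccoli with both tight: 1 serving and 3 servings → $4.40.
Cheapest feasible corner: $4.09.

$4.09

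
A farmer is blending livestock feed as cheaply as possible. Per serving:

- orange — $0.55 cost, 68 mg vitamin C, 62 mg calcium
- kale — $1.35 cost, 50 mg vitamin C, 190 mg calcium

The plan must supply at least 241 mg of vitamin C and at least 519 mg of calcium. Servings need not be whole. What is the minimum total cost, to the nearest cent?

$3.91

For a min-cost LP with two ≥-constraints, a basic feasible solution has at most two positive variables.
orange only: max(241/68, 519/62) = 8.371 servings → $4.60.
kale only: max(241/50, 519/190) = 4.82 servings → $6.51.
orange + kale with both tight: 2.02 servings and 2.072 servings → $3.91.
The minimum over all feasible corners is $3.91.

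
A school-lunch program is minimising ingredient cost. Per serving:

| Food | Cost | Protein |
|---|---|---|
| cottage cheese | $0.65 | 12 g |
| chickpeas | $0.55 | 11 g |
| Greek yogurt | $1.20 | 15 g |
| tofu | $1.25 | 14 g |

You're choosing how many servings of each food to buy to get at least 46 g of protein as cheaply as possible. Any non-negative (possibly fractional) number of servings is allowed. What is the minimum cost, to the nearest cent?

$2.30

Cost per g of protein: chickpeas $0.0500, cottage cheese $0.0542, Greek yogurt $0.0800, tofu $0.0893.
With no serving limits, use only chickpeas: 46 g / 11 g = 4.182 servings × $0.55 = $2.30.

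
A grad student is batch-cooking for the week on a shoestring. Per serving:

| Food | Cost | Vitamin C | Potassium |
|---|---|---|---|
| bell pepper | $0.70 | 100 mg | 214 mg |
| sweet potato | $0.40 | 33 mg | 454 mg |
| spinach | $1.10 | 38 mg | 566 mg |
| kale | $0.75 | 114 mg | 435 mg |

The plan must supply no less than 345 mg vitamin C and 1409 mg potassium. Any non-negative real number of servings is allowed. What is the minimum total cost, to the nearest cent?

The cheapest plan sits at a corner of the feasible region — with two constraints it uses at most two foods.
bell pepper only: max(345/100, 1409/214) = 6.584 servings → $4.61.
sweet potato only: max(345/33, 1409/454) = 10.45 servings → $4.18.
spinach only: max(345/38, 1409/566) = 9.079 servings → $9.99.
kale only: max(345/114, 1409/435) = 3.239 servings → $2.43.
bell pepper + sweet potato with both tight: 2.873 servings and 1.749 servings → $2.71.
bell pepper + spinach with both tight: 2.924 servings and 1.384 servings → $3.57.
bell pepper + kale with both targets exact would need a negative amount; discard.
sweet potato + spinach: the both-tight solution has a negative serving — not a feasible corner.
sweet potato + kale with both tight: 0.2821 servings and 2.945 servings → $2.32.
spinach + kale with both tight: 0.2198 servings and 2.953 servings → $2.46.
So the least-cost plan costs $2.32.

$2.32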